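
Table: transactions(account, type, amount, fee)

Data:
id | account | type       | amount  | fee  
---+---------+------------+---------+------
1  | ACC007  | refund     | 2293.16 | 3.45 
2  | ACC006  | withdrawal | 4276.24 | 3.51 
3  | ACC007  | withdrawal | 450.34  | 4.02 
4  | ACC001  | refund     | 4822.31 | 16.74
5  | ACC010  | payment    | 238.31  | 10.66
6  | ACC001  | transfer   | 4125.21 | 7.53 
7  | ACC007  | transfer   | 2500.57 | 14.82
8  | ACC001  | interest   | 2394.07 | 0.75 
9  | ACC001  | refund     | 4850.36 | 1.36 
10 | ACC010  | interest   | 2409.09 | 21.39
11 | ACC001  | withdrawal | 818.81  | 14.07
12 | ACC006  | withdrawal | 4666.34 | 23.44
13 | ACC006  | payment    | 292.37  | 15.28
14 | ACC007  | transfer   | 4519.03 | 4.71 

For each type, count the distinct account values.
SELECT type, COUNT(DISTINCT account)
FROM transactions
GROUP BY type

Result:
  interest: 2 distinct
  payment: 2 distinct
  refund: 2 distinct
  transfer: 2 distinct
  withdrawal: 3 distinct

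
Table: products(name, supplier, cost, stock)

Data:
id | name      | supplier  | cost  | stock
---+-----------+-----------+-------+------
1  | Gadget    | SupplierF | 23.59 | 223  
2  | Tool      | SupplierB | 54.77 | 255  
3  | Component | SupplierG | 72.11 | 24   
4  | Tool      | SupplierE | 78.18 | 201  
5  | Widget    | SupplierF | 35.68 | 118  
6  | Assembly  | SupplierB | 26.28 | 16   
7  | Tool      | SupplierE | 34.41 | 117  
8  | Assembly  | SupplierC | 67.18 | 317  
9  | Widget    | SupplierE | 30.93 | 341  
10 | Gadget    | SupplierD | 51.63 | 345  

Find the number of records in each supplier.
SELECT supplier, COUNT(*) as count
FROM products
GROUP BY supplier

Result:
  SupplierB: 2
  SupplierC: 1
  SupplierD: 1
  SupplierE: 3
  SupplierF: 2
  SupplierG: 1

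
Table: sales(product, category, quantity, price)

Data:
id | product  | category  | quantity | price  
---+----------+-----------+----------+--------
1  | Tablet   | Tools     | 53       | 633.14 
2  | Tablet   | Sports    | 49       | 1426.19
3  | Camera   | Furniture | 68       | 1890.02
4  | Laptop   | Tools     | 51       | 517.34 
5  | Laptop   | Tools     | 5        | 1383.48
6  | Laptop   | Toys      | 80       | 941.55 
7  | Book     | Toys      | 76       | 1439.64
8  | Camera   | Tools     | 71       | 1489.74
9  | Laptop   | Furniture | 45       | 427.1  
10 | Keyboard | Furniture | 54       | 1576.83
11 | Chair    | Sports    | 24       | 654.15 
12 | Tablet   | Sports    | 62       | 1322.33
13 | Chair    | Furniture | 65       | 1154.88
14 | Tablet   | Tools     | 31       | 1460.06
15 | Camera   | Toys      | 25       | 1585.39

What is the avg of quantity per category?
SELECT category, AVG(quantity) as result
FROM sales
GROUP BY category

Result:
  Furniture: 58.00
  Sports: 45.00
  Tools: 42.20
  Toys: 60.33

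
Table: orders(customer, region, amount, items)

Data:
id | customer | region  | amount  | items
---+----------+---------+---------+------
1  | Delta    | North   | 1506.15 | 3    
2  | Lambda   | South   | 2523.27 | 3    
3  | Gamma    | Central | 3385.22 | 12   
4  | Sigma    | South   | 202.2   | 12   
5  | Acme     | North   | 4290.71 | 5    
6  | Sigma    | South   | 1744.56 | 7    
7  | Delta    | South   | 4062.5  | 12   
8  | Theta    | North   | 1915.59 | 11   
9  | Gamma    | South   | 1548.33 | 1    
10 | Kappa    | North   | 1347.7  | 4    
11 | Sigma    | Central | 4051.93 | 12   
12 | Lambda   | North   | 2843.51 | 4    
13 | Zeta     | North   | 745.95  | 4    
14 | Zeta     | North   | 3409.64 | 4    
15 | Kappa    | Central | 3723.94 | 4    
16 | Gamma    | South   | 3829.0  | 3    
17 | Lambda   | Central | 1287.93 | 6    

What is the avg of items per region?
SELECT region, AVG(items) as result
FROM orders
GROUP BY region

Result:
  Central: 8.50
  North: 5.00
  South: 6.33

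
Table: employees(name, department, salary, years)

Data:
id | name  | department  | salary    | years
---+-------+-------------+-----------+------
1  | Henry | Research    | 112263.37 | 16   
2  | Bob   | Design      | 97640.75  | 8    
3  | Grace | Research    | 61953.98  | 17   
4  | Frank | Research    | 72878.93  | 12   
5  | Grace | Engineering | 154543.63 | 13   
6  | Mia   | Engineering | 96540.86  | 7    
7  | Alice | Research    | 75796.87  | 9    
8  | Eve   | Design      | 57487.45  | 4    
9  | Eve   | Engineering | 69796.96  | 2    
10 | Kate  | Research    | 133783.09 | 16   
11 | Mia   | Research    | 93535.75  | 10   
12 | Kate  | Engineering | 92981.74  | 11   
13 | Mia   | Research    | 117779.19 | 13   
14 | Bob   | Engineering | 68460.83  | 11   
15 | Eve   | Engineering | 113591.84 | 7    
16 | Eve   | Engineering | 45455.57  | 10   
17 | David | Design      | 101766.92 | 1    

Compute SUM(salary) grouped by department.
SELECT department, SUM(salary) as result
FROM employees
GROUP BY department

Result:
  Design: 256895.12
  Engineering: 641371.43
  Research: 667991.18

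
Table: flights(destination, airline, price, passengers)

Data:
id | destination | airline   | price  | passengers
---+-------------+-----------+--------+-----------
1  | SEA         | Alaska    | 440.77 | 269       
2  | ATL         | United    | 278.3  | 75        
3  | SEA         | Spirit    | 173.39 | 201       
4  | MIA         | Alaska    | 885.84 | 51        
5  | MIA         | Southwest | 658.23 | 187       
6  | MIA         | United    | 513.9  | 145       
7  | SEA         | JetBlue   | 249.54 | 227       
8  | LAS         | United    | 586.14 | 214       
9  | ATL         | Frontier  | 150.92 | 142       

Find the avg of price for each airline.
SELECT airline, AVG(price) as result
FROM flights
GROUP BY airline

Result:
  Alaska: 663.31
  Frontier: 150.92
  JetBlue: 249.54
  Southwest: 658.23
  Spirit: 173.39
  United: 459.45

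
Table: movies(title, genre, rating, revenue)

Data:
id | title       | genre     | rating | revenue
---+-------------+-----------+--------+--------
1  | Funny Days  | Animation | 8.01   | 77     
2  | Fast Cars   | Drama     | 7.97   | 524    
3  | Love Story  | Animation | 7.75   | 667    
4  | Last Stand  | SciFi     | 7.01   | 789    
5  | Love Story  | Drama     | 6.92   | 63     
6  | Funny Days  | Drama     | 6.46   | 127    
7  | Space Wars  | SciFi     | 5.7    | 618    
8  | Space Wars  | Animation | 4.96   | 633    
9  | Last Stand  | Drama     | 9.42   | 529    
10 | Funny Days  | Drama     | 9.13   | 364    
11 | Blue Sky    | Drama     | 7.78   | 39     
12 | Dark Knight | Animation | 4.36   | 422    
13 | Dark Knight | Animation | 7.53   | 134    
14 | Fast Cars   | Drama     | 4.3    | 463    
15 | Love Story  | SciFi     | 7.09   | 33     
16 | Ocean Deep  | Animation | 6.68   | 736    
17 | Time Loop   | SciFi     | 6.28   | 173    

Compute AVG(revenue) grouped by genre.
SELECT genre, AVG(revenue) as result
FROM movies
GROUP BY genre

Result:
  Animation: 444.83
  Drama: 301.29
  SciFi: 403.25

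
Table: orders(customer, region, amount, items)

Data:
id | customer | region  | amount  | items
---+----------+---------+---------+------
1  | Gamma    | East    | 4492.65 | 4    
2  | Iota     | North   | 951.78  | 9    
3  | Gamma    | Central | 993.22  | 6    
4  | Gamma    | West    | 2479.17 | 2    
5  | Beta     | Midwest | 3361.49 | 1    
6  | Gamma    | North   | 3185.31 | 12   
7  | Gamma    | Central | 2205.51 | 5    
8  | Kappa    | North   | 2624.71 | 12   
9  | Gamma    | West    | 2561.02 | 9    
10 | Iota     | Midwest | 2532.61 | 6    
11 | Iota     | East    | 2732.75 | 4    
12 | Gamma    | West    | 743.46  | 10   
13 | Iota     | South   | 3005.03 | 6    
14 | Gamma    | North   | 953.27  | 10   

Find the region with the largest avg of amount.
SELECT region, AVG(amount) as val
FROM orders
GROUP BY region
ORDER BY val DESC
LIMIT 1

Result: East with avg(amount) = 3612.70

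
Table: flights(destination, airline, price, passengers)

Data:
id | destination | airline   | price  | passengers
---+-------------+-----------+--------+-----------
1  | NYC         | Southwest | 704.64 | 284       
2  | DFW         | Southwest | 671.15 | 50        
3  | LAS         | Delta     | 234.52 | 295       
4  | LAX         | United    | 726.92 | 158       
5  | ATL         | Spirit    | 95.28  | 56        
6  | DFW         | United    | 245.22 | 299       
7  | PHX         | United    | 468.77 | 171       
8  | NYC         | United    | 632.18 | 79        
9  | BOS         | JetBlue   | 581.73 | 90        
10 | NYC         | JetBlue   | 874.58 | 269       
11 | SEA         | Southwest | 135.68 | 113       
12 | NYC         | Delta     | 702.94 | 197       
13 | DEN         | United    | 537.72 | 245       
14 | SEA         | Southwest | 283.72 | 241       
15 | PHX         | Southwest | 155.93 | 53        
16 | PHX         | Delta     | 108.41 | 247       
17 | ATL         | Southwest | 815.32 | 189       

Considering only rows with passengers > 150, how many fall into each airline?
SELECT airline, COUNT(*)
FROM flights
WHERE passengers > 150
GROUP BY airline

Note: WHERE filters rows before grouping.

Result:
  Delta: 3
  JetBlue: 1
  Southwest: 3
  United: 4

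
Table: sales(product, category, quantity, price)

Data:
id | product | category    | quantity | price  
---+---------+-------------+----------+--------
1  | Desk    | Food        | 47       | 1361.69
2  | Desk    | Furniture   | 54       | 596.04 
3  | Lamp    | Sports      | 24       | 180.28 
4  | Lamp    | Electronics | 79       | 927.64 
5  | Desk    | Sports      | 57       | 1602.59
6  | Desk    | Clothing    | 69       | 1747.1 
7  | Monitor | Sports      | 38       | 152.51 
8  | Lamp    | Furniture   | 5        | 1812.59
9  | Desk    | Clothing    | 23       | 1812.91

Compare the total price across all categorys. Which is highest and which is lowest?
SELECT category, SUM(price)
FROM sales
GROUP BY category
ORDER BY SUM(price)

All groups:
  Electronics: 927.64
  Food: 1361.69
  Sports: 1935.38
  Furniture: 2408.63
  Clothing: 3560.01

Highest: Clothing (3560.01)
Lowest: Electronics (927.64)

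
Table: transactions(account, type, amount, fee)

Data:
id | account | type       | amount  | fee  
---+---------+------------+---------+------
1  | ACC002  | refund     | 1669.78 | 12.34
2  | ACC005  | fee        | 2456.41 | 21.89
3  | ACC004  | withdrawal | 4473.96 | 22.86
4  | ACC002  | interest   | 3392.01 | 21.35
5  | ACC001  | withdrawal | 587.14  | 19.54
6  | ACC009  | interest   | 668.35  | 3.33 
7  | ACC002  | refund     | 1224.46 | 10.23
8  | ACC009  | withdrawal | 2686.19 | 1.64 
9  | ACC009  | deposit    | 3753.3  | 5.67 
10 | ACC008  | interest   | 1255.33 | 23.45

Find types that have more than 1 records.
SELECT type, COUNT(*) as cnt
FROM transactions
GROUP BY type
HAVING COUNT(*) > 1

Result:
  interest: 3
  refund: 2
  withdrawal: 3

Note: HAVING filters groups after aggregation, WHERE filters rows before.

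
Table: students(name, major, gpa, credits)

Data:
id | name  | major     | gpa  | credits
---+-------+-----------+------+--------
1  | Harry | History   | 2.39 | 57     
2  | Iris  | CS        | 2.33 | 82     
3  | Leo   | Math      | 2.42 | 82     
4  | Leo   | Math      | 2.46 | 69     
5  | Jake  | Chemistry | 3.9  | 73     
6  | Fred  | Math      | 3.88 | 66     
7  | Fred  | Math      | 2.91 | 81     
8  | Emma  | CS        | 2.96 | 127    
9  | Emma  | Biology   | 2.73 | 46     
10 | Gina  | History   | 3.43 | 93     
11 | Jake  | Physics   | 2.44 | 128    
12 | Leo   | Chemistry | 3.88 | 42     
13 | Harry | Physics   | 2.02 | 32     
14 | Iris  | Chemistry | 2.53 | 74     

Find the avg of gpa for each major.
SELECT major, AVG(gpa) as result
FROM students
GROUP BY major

Result:
  Biology: 2.73
  CS: 2.65
  Chemistry: 3.44
  History: 2.91
  Math: 2.92
  Physics: 2.23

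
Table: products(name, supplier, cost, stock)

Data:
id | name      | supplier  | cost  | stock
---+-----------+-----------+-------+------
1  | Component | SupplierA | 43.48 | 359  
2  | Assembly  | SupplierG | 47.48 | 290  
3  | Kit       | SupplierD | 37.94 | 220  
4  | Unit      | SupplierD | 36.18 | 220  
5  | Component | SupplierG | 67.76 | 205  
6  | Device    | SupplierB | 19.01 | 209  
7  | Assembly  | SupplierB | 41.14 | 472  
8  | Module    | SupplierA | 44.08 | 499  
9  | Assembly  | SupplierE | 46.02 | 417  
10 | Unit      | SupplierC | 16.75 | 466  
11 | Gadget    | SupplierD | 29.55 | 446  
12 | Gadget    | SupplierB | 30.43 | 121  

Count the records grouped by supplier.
SELECT supplier, COUNT(*) as count
FROM products
GROUP BY supplier

Result:
  SupplierA: 2
  SupplierB: 3
  SupplierC: 1
  SupplierD: 3
  SupplierE: 1
  SupplierG: 2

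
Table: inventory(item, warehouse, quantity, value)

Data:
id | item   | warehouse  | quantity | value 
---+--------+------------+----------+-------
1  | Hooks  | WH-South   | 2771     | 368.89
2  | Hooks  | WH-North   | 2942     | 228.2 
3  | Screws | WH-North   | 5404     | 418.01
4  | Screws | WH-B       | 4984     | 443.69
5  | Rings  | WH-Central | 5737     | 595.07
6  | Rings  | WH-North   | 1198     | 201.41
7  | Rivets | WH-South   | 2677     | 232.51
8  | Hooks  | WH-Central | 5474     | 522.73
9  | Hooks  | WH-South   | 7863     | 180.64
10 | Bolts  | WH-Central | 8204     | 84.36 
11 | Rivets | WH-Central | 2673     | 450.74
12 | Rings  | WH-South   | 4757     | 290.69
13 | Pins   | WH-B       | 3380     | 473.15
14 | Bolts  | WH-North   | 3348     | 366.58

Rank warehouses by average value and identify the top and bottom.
SELECT warehouse, AVG(value)
FROM inventory
GROUP BY warehouse
ORDER BY AVG(value)

All groups:
  WH-South: 268.18
  WH-North: 303.55
  WH-Central: 413.23
  WH-B: 458.42

Highest: WH-B (458.42)
Lowest: WH-South (268.18)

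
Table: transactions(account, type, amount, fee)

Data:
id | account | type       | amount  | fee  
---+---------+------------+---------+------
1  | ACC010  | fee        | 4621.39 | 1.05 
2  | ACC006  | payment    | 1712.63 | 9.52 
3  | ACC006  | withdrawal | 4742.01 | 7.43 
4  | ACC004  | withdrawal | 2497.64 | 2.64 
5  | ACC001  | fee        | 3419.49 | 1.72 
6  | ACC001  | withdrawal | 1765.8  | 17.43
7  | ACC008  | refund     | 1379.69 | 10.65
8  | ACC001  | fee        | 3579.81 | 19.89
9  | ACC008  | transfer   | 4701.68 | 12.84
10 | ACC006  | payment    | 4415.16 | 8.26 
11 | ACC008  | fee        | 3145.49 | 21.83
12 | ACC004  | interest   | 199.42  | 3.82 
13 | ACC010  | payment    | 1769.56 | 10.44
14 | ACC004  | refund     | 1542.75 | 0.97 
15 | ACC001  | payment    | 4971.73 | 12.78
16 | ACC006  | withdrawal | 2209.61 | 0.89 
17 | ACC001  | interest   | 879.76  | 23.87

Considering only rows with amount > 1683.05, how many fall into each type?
SELECT type, COUNT(*)
FROM transactions
WHERE amount > 1683.05
GROUP BY type

Note: WHERE filters rows before grouping.

Result:
  fee: 4
  payment: 4
  transfer: 1
  withdrawal: 4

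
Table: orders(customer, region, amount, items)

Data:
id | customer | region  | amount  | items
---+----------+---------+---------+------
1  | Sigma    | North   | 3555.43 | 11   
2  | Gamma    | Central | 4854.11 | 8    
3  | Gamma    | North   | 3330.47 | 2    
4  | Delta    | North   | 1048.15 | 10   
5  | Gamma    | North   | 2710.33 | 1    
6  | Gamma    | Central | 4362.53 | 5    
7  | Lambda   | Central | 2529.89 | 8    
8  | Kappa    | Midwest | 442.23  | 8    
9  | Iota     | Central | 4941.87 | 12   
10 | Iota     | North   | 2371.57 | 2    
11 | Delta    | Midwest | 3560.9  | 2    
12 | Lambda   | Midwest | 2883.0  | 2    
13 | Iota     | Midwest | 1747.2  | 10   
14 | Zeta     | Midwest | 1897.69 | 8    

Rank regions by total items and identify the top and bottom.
SELECT region, SUM(items)
FROM orders
GROUP BY region
ORDER BY SUM(items)

All groups:
  North: 26
  Midwest: 30
  Central: 33

Highest: Central (33)
Lowest: North (26)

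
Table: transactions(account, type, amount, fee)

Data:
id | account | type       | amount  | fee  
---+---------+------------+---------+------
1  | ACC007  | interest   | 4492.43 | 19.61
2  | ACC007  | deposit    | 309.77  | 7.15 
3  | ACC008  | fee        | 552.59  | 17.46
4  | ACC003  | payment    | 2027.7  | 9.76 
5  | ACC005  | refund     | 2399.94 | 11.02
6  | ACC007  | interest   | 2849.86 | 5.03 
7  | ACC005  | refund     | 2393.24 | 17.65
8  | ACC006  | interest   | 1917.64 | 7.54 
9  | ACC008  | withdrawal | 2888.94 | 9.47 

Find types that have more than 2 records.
SELECT type, COUNT(*) as cnt
FROM transactions
GROUP BY type
HAVING COUNT(*) > 2

Result:
  interest: 3

Note: HAVING filters groups after aggregation, WHERE filters rows before.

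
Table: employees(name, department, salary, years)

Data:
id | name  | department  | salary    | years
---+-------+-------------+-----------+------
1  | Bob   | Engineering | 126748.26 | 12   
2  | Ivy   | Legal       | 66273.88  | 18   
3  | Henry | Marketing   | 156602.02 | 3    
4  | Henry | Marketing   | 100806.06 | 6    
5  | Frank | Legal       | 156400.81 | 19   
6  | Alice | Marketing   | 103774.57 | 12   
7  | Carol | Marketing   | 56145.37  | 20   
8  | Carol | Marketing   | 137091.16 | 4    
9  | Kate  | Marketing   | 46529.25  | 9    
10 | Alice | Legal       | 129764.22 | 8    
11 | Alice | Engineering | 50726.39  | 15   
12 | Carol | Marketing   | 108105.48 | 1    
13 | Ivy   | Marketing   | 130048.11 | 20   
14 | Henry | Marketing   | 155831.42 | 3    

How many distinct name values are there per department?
SELECT department, COUNT(DISTINCT name)
FROM employees
GROUP BY department

Result:
  Engineering: 2 distinct
  Legal: 3 distinct
  Marketing: 5 distinct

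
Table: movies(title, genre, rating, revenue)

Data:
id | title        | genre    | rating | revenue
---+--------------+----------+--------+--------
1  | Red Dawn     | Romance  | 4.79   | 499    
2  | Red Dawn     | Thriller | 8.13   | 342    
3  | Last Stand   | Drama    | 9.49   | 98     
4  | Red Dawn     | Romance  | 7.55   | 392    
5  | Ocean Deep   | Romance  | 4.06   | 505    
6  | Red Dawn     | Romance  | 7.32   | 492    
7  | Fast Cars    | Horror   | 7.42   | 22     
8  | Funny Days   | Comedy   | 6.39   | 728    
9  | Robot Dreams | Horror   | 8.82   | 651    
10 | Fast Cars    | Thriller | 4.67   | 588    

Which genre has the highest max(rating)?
SELECT genre, MAX(rating) as val
FROM movies
GROUP BY genre
ORDER BY val DESC
LIMIT 1

Result: Drama with max(rating) = 9.49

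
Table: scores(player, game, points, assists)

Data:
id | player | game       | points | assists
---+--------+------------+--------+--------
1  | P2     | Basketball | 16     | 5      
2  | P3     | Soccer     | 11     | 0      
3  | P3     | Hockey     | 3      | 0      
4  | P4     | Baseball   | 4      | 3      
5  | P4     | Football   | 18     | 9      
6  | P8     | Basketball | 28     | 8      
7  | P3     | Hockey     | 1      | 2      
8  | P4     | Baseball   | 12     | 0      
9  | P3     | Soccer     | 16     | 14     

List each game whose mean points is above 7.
SELECT game, AVG(points)
FROM scores
GROUP BY game
HAVING AVG(points) > 7

Result:
  Baseball: avg=8.00
  Basketball: avg=22.00
  Football: avg=18.00
  Soccer: avg=13.50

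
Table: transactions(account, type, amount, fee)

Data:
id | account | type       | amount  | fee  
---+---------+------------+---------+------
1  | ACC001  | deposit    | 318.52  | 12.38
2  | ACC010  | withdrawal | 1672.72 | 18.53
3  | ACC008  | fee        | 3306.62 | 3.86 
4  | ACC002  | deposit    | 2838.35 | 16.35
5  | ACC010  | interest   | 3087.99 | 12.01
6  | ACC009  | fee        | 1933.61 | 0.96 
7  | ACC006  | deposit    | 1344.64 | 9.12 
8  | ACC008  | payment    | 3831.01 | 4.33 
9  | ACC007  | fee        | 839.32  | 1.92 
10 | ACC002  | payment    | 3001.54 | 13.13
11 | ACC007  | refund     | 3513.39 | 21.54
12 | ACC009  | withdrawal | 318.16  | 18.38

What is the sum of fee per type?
SELECT type, SUM(fee) as result
FROM transactions
GROUP BY type

Result:
  deposit: 37.85
  fee: 6.74
  interest: 12.01
  payment: 17.46
  refund: 21.54
  withdrawal: 36.91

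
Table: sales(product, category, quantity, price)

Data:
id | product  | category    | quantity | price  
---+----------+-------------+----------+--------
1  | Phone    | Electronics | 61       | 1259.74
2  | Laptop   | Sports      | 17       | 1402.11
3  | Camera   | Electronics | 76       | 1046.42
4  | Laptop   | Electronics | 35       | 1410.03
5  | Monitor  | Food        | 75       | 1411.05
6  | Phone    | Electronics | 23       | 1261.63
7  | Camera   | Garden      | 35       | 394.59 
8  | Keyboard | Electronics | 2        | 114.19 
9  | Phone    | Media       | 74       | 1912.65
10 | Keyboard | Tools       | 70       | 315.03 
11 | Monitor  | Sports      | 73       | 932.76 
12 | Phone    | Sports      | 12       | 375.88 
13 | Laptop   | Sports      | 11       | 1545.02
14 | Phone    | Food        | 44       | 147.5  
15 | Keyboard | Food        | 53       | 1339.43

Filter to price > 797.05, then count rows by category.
SELECT category, COUNT(*)
FROM sales
WHERE price > 797.05
GROUP BY category

Note: WHERE filters rows before grouping.

Result:
  Electronics: 4
  Food: 2
  Media: 1
  Sports: 3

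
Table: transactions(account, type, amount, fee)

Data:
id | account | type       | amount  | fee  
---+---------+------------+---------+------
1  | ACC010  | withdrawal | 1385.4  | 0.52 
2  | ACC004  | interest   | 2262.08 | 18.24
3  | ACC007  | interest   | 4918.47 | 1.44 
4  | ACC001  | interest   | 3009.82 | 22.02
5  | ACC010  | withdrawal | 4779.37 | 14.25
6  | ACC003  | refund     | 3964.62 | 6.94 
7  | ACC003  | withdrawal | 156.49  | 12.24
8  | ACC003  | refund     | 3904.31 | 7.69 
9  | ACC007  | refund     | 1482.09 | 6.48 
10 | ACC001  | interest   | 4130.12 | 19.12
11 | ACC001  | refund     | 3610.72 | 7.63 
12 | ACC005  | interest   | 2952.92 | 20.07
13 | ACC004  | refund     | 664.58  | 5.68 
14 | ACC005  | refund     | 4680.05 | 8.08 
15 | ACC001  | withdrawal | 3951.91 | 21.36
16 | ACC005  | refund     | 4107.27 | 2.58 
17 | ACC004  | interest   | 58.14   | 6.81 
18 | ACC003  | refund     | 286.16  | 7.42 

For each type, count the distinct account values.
SELECT type, COUNT(DISTINCT account)
FROM transactions
GROUP BY type

Result:
  interest: 4 distinct
  refund: 5 distinct
  withdrawal: 3 distinct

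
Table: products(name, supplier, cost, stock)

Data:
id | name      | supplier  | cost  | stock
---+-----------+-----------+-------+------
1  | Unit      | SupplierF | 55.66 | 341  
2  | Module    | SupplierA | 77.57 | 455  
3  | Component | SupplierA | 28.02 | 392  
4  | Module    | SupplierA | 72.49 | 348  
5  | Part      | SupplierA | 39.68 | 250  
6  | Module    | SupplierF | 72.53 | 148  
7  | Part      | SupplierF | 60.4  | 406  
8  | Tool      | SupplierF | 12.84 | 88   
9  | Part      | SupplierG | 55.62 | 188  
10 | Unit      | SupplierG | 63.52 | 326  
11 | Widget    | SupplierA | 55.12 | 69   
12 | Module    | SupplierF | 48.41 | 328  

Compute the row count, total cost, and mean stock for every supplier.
SELECT supplier,
       COUNT(*) as cnt,
       SUM(cost) as total_cost,
       AVG(stock) as avg_stock
FROM products
GROUP BY supplier

Result:
  SupplierA: 5 records, 272.88 total cost, 302.80 avg stock
  SupplierF: 5 records, 249.84 total cost, 262.20 avg stock
  SupplierG: 2 records, 119.14 total cost, 257.00 avg stock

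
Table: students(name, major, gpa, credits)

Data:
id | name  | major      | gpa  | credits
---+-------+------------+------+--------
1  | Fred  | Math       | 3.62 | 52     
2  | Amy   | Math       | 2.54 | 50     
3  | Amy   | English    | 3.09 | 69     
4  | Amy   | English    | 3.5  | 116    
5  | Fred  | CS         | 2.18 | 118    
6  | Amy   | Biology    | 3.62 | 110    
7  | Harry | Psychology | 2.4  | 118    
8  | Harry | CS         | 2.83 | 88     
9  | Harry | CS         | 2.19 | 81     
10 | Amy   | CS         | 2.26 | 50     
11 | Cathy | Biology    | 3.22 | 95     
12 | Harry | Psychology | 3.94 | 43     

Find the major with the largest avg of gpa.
SELECT major, AVG(gpa) as val
FROM students
GROUP BY major
ORDER BY val DESC
LIMIT 1

Result: Biology with avg(gpa) = 3.42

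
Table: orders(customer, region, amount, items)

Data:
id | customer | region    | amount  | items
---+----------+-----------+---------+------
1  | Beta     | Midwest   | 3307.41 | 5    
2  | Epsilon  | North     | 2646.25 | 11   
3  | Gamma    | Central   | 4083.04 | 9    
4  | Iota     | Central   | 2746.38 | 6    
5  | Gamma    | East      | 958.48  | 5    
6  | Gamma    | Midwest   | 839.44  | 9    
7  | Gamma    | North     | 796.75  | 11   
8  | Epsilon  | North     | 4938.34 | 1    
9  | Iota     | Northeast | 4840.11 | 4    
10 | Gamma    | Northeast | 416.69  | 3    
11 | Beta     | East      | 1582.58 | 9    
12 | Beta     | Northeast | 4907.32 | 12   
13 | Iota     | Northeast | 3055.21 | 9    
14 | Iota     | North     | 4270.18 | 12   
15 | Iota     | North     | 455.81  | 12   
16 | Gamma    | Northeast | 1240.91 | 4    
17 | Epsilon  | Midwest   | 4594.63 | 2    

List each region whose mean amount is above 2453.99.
SELECT region, AVG(amount)
FROM orders
GROUP BY region
HAVING AVG(amount) > 2453.99

Result:
  Central: avg=3414.71
  Midwest: avg=2913.83
  North: avg=2621.47
  Northeast: avg=2892.05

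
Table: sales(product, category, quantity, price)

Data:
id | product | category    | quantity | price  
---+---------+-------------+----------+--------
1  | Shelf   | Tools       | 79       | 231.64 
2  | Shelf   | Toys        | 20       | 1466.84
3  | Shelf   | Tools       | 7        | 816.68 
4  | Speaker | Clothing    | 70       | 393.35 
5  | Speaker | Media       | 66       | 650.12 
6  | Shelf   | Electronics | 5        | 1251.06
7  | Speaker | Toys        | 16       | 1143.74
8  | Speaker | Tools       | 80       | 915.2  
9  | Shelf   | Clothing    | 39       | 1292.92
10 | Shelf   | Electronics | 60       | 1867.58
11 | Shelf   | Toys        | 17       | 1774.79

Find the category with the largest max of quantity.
SELECT category, MAX(quantity) as val
FROM sales
GROUP BY category
ORDER BY val DESC
LIMIT 1

Result: Tools with max(quantity) = 80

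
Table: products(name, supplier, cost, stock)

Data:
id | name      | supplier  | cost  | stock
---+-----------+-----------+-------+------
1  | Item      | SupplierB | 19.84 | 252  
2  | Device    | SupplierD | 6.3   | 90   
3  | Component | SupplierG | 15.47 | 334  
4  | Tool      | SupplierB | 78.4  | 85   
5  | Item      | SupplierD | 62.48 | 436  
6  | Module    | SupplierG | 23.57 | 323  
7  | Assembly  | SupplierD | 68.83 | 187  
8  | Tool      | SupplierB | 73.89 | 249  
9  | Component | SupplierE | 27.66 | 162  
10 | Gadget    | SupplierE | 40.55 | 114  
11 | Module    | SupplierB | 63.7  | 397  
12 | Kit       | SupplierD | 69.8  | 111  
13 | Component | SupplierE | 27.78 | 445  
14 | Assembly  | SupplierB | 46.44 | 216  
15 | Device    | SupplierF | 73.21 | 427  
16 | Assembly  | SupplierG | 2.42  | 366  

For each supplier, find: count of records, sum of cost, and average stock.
SELECT supplier,
       COUNT(*) as cnt,
       SUM(cost) as total_cost,
       AVG(stock) as avg_stock
FROM products
GROUP BY supplier

Result:
  SupplierB: 5 records, 282.27 total cost, 239.80 avg stock
  SupplierD: 4 records, 207.41 total cost, 206.00 avg stock
  SupplierE: 3 records, 95.99 total cost, 240.33 avg stock
  SupplierF: 1 records, 73.21 total cost, 427.00 avg stock
  SupplierG: 3 records, 41.46 total cost, 341.00 avg stock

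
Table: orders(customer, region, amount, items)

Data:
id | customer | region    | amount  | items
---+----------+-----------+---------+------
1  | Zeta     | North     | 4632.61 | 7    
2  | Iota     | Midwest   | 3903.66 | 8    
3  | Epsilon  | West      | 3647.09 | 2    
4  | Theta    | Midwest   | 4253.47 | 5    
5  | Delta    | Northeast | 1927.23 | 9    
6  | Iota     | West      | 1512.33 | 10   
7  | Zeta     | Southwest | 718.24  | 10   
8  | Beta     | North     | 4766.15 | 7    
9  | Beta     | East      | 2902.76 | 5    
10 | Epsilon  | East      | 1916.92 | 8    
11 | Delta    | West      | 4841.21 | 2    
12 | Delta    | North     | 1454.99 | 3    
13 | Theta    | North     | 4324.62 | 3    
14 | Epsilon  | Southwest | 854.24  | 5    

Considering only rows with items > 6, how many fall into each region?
SELECT region, COUNT(*)
FROM orders
WHERE items > 6
GROUP BY region

Note: WHERE filters rows before grouping.

Result:
  East: 1
  Midwest: 1
  North: 2
  Northeast: 1
  Southwest: 1
  West: 1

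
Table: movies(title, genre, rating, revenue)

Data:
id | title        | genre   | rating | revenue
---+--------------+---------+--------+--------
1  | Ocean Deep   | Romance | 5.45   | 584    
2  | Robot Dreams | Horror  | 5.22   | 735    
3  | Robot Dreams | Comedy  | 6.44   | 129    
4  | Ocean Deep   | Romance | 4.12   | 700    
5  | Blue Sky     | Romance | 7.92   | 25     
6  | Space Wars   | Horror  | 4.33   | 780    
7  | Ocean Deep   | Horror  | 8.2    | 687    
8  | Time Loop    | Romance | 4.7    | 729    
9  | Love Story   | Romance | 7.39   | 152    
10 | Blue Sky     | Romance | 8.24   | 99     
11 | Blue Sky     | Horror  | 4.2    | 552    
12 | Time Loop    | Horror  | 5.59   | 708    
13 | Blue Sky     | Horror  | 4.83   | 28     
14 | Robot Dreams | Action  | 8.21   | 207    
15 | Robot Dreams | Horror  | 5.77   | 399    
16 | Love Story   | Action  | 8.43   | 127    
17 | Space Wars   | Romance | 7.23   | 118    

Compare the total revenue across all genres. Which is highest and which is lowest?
SELECT genre, SUM(revenue)
FROM movies
GROUP BY genre
ORDER BY SUM(revenue)

All groups:
  Comedy: 129
  Action: 334
  Romance: 2407
  Horror: 3889

Highest: Horror (3889)
Lowest: Comedy (129)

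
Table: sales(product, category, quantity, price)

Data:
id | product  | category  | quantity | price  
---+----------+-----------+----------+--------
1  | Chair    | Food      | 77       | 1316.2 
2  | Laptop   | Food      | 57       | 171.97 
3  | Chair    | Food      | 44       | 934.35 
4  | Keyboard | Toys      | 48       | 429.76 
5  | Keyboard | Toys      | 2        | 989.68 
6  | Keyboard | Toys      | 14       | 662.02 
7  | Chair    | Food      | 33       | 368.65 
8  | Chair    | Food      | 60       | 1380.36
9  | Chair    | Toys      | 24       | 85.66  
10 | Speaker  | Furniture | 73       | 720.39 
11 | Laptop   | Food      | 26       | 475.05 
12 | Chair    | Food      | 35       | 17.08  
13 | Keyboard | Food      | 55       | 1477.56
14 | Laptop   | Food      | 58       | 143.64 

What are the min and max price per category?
SELECT category, MIN(price), MAX(price)
FROM sales
GROUP BY category

Result:
  Food: min=17.08, max=1477.56
  Furniture: min=720.39, max=720.39
  Toys: min=85.66, max=989.68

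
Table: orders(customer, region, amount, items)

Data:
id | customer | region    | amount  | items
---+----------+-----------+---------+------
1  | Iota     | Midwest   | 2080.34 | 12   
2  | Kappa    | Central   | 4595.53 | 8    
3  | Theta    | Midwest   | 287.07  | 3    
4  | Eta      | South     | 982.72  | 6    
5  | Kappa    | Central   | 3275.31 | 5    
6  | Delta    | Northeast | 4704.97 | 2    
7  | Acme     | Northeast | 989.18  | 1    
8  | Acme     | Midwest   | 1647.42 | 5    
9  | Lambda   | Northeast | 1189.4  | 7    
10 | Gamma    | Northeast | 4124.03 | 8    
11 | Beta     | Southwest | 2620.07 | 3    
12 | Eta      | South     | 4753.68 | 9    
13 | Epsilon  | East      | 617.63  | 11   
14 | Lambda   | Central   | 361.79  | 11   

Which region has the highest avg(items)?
SELECT region, AVG(items) as val
FROM orders
GROUP BY region
ORDER BY val DESC
LIMIT 1

Result: East with avg(items) = 11.00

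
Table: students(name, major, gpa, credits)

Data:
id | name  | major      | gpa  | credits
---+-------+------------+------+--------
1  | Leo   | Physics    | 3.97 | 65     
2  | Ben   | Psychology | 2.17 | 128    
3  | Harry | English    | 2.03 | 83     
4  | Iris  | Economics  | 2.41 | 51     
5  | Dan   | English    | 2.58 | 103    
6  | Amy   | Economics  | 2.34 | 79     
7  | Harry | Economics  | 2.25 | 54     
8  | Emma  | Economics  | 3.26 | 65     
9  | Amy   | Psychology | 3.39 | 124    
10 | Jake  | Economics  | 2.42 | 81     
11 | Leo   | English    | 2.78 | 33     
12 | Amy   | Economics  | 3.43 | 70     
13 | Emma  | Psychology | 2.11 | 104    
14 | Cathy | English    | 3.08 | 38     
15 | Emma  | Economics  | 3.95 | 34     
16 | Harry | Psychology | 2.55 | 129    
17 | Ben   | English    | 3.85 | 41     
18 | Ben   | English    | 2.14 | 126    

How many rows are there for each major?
SELECT major, COUNT(*) as count
FROM students
GROUP BY major

Result:
  Economics: 7
  English: 6
  Physics: 1
  Psychology: 4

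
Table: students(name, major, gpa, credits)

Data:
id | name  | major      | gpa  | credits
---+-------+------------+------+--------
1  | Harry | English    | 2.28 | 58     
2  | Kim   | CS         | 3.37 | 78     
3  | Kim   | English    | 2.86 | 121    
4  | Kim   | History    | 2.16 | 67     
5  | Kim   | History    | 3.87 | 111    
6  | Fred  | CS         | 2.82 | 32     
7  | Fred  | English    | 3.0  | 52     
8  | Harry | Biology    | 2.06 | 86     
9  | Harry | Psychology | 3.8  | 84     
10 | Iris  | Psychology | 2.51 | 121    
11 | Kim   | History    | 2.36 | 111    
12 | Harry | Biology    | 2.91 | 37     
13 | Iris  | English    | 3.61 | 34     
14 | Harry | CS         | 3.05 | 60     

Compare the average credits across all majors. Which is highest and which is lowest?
SELECT major, AVG(credits)
FROM students
GROUP BY major
ORDER BY AVG(credits)

All groups:
  CS: 56.67
  Biology: 61.50
  English: 66.25
  History: 96.33
  Psychology: 102.50

Highest: Psychology (102.50)
Lowest: CS (56.67)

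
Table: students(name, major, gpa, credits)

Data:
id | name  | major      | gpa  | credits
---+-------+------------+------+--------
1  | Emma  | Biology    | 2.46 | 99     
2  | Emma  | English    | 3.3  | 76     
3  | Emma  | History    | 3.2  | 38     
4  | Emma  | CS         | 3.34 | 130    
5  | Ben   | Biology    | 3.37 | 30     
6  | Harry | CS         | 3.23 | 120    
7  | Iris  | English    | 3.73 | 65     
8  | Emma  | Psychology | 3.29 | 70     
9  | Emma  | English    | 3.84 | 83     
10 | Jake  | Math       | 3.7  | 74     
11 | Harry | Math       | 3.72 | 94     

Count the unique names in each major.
SELECT major, COUNT(DISTINCT name)
FROM students
GROUP BY major

Result:
  Biology: 2 distinct
  CS: 2 distinct
  English: 2 distinct
  History: 1 distinct
  Math: 2 distinct
  Psychology: 1 distinct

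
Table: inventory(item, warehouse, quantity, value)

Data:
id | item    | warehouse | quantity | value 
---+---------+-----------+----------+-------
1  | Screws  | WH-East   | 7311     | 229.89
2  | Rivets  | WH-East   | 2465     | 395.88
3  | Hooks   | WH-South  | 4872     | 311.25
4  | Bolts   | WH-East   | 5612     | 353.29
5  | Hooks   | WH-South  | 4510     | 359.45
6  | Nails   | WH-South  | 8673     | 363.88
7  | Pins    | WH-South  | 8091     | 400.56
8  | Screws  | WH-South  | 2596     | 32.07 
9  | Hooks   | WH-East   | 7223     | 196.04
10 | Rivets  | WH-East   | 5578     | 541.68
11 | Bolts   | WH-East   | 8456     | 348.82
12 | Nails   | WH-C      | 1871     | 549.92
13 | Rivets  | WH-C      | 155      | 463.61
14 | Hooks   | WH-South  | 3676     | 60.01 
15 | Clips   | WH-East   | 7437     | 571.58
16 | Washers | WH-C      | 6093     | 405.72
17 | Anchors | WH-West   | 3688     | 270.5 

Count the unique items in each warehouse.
SELECT warehouse, COUNT(DISTINCT item)
FROM inventory
GROUP BY warehouse

Result:
  WH-C: 3 distinct
  WH-East: 5 distinct
  WH-South: 4 distinct
  WH-West: 1 distinct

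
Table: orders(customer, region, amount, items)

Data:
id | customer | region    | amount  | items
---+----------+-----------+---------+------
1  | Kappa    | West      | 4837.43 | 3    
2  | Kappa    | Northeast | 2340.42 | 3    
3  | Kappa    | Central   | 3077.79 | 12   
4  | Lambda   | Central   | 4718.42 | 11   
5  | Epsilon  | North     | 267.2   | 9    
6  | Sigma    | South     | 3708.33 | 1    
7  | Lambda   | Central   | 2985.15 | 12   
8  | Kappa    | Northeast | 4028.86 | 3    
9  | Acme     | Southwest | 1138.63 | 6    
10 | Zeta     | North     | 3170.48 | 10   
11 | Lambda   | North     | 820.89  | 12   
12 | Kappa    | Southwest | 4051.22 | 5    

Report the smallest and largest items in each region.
SELECT region, MIN(items), MAX(items)
FROM orders
GROUP BY region

Result:
  Central: min=11, max=12
  North: min=9, max=12
  Northeast: min=3, max=3
  South: min=1, max=1
  Southwest: min=5, max=6
  West: min=3, max=3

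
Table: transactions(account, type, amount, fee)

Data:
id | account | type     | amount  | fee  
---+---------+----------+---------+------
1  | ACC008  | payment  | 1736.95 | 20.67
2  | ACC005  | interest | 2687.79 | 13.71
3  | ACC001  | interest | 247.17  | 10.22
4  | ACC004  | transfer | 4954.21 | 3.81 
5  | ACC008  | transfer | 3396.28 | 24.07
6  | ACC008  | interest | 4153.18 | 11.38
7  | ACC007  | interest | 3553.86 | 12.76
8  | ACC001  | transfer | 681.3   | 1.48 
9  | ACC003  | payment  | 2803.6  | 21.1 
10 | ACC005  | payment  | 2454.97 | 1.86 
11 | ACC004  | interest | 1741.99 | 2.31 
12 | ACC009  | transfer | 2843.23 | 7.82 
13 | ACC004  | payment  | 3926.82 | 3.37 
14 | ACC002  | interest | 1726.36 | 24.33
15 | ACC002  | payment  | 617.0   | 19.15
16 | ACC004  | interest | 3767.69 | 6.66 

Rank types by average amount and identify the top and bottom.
SELECT type, AVG(amount)
FROM transactions
GROUP BY type
ORDER BY AVG(amount)

All groups:
  payment: 2307.87
  interest: 2554.01
  transfer: 2968.76

Highest: transfer (2968.76)
Lowest: payment (2307.87)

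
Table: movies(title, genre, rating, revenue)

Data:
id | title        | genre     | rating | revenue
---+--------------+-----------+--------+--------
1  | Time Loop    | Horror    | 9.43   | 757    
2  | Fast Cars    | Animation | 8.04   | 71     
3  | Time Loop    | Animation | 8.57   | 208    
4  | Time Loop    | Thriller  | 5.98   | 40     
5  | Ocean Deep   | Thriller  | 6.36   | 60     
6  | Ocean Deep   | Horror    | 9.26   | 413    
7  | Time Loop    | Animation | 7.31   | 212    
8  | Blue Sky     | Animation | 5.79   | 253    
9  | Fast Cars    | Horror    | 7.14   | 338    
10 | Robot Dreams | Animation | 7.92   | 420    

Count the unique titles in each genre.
SELECT genre, COUNT(DISTINCT title)
FROM movies
GROUP BY genre

Result:
  Animation: 4 distinct
  Horror: 3 distinct
  Thriller: 2 distinct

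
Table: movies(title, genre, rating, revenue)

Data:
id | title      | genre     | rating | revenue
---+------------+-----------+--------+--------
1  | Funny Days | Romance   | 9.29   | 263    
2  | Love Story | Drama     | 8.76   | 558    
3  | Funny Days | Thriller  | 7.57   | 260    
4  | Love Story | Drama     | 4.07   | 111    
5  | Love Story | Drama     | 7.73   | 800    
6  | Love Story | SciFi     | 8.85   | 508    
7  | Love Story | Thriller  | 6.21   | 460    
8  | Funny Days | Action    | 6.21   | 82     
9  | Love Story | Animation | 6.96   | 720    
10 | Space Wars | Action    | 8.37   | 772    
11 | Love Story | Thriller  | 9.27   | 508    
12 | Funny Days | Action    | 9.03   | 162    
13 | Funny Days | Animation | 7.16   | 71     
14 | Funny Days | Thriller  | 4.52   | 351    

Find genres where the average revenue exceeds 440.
SELECT genre, AVG(revenue)
FROM movies
GROUP BY genre
HAVING AVG(revenue) > 440

Result:
  Drama: avg=489.67
  SciFi: avg=508.00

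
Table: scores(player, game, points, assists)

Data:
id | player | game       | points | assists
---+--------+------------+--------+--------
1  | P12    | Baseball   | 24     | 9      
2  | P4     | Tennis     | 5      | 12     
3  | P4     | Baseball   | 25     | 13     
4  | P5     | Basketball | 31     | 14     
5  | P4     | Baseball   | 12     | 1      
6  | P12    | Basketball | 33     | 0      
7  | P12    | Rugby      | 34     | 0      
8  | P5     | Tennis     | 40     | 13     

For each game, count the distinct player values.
SELECT game, COUNT(DISTINCT player)
FROM scores
GROUP BY game

Result:
  Baseball: 2 distinct
  Basketball: 2 distinct
  Rugby: 1 distinct
  Tennis: 2 distinct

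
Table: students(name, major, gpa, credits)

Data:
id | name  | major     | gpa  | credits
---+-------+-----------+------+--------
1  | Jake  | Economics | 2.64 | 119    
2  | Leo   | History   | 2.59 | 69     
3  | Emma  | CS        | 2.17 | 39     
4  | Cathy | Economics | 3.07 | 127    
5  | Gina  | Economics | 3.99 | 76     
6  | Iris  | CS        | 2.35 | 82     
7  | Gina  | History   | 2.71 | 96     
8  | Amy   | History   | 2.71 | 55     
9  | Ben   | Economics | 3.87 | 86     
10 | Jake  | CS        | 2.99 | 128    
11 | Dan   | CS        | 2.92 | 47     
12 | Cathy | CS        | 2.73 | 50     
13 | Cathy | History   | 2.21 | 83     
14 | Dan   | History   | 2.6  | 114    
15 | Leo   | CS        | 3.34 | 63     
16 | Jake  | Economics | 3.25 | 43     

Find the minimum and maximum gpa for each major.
SELECT major, MIN(gpa), MAX(gpa)
FROM students
GROUP BY major

Result:
  CS: min=2.17, max=3.34
  Economics: min=2.64, max=3.99
  History: min=2.21, max=2.71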